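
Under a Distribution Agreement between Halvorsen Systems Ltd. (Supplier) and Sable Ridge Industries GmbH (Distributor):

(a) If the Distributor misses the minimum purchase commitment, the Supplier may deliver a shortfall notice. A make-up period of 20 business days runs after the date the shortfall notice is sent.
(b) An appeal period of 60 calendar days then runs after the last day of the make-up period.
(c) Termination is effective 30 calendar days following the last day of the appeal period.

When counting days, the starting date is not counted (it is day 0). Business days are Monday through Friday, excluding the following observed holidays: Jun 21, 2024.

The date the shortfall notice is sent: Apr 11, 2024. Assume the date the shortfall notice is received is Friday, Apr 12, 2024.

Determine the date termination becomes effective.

Aug 7, 2024

The last day of the make-up period: counting 20 business days from Thursday, Apr 11, 2024 (Apr 12, Apr 15, Apr 16, Apr 17, …, May 7, May 8, May 9, skipping weekends) reaches Thursday, May 9, 2024.
The last day of the appeal period: 60 calendar days after May 9, 2024 is Jul 8, 2024.
The date termination becomes effective: Jul 8, 2024 + 30 days = Aug 7, 2024.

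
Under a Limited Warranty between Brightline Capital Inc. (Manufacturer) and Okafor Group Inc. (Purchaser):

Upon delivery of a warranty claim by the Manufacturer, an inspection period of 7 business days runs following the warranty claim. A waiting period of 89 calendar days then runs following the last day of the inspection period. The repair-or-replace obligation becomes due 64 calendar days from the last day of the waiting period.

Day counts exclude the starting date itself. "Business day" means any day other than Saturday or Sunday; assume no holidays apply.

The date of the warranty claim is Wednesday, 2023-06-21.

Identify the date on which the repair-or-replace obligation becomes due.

From Wednesday, 2023-06-21, 7 business days (Jun 22, Jun 23, Jun 26, Jun 27, Jun 28, Jun 29, Jun 30, skipping weekends) brings us to Friday, 2023-06-30, which is the last day of the inspection period.
The last day of the waiting period: 89 calendar days after 2023-06-30 is 2023-09-27.
The date on which the repair-or-replace obligation becomes due: 64 calendar days after 2023-09-27 is 2023-11-30.

2023-11-30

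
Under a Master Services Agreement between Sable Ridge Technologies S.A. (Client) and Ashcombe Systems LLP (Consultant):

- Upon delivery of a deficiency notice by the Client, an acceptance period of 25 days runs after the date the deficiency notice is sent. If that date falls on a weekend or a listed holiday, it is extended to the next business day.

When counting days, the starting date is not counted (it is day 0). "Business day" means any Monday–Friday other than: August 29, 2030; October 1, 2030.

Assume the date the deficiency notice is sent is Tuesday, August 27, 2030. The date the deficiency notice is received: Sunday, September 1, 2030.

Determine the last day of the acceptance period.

September 23, 2030

Adding 25 calendar days to August 27, 2030 gives September 21, 2030, which is the last day of the acceptance period. That falls on a Saturday, so it rolls to the next business day, Monday, September 23, 2030.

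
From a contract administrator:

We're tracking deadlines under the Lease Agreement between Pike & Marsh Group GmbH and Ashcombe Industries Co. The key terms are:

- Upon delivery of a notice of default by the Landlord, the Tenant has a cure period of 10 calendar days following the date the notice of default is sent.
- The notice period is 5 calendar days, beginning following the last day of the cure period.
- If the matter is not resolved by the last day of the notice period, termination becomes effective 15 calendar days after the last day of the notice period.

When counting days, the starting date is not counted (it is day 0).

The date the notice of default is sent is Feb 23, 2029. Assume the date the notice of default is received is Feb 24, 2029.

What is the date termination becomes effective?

Adding 10 calendar days to Feb 23, 2029 gives Mar 5, 2029, which is the last day of the cure period.
Adding 5 calendar days to Mar 5, 2029 gives Mar 10, 2029, which is the last day of the notice period.
Adding 15 calendar days to Mar 10, 2029 gives Mar 25, 2029, which is the date termination becomes effective.

Mar 25, 2029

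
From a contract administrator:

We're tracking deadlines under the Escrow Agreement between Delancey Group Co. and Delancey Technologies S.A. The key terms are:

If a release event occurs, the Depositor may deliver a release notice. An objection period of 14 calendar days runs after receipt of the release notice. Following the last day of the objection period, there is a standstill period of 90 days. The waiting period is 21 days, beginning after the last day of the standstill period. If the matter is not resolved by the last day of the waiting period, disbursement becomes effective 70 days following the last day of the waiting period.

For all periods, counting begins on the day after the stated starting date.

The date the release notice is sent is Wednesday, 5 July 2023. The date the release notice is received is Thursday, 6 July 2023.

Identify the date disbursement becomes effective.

Adding 14 calendar days to 6 July 2023 gives 20 July 2023, which is the last day of the objection period.
The last day of the standstill period: 90 calendar days after 20 July 2023 is 18 October 2023.
The last day of the waiting period: 21 calendar days after 18 October 2023 is 8 November 2023.
Adding 70 calendar days to 8 November 2023 gives 17 January 2024, which is the date disbursement becomes effective.

17 January 2024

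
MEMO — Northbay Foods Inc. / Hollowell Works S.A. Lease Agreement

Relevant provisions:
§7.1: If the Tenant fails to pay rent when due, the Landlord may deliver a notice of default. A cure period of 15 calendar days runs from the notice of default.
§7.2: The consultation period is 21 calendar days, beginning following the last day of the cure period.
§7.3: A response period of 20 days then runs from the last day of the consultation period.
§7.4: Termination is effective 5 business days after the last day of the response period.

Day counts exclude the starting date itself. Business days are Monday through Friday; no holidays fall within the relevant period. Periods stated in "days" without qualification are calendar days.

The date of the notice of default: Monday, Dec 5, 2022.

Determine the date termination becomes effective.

Adding 15 calendar days to Dec 5, 2022 gives Dec 20, 2022, which is the last day of the cure period.
The last day of the consultation period: 21 calendar days after Dec 20, 2022 is Jan 10, 2023.
The last day of the response period: Jan 10, 2023 + 20 days = Jan 30, 2023.
From Monday, Jan 30, 2023, 5 business days (Jan 31, Feb 1, Feb 2, Feb 3, Feb 6, skipping weekends) brings us to Monday, Feb 6, 2023, which is the date termination becomes effective.

Feb 6, 2023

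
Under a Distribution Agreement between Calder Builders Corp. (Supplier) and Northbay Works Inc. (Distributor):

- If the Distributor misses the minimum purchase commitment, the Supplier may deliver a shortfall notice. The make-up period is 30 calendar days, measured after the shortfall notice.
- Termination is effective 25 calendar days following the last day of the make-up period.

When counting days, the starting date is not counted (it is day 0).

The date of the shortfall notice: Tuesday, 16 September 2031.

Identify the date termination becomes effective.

The last day of the make-up period: 30 calendar days after 16 September 2031 is 16 October 2031.
The date termination becomes effective: 25 calendar days after 16 October 2031 is 10 November 2031.

10 November 2031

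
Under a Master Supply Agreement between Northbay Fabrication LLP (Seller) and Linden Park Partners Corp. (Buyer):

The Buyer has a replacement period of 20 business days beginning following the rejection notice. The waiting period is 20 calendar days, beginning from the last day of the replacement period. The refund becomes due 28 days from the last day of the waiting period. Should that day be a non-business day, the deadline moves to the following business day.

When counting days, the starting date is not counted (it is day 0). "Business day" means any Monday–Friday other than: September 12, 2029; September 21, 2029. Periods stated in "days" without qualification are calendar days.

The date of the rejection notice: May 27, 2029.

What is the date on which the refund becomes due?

August 9, 2029

The last day of the replacement period: 20 business days after Sunday, May 27, 2029, skipping weekends — May 28, May 29, May 30, May 31, …, Jun 20, Jun 21, Jun 22 — lands on Friday, June 22, 2029.
The last day of the waiting period: 20 calendar days after June 22, 2029 is July 12, 2029.
The date on which the refund becomes due: 28 calendar days after July 12, 2029 is August 9, 2029. August 9, 2029 is a Thursday and is not a listed holiday, so no roll-forward applies.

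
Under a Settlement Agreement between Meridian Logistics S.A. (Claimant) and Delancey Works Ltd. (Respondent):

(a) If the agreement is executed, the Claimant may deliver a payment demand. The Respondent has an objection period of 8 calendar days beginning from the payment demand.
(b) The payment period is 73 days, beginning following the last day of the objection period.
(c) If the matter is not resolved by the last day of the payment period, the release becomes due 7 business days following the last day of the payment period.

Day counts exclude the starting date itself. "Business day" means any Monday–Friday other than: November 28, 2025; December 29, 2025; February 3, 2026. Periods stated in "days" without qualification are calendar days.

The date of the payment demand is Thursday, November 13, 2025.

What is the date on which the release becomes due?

February 12, 2026

The last day of the objection period: 8 calendar days after November 13, 2025 is November 21, 2025.
The last day of the payment period: 73 calendar days after November 21, 2025 is February 2, 2026.
The date on which the release becomes due: 7 business days after Monday, February 2, 2026, skipping weekends and the listed holiday on Feb 3 — Feb 4, Feb 5, Feb 6, Feb 9, Feb 10, Feb 11, Feb 12 — lands on Thursday, February 12, 2026.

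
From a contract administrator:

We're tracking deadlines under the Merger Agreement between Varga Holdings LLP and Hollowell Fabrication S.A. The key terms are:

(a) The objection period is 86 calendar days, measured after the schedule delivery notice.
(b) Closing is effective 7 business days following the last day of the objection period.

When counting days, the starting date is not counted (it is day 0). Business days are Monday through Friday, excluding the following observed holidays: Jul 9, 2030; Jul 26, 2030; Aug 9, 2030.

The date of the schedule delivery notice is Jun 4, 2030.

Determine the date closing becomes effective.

Sep 9, 2030

Adding 86 calendar days to Jun 4, 2030 gives Aug 29, 2030, which is the last day of the objection period.
The date closing becomes effective: counting 7 business days from Thursday, Aug 29, 2030 (Aug 30, Sep 2, Sep 3, Sep 4, Sep 5, Sep 6, Sep 9, skipping weekends) reaches Monday, Sep 9, 2030.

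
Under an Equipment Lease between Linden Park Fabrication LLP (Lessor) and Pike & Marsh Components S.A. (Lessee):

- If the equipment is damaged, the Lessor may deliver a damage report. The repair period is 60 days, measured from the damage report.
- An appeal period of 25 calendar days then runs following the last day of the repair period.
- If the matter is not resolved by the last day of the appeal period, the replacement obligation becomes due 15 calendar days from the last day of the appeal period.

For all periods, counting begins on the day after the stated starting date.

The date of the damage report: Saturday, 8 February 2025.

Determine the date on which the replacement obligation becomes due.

19 May 2025

The last day of the repair period: 8 February 2025 + 60 days = 9 April 2025.
The last day of the appeal period: 9 April 2025 + 25 days = 4 May 2025.
The date on which the replacement obligation becomes due: 15 calendar days after 4 May 2025 is 19 May 2025.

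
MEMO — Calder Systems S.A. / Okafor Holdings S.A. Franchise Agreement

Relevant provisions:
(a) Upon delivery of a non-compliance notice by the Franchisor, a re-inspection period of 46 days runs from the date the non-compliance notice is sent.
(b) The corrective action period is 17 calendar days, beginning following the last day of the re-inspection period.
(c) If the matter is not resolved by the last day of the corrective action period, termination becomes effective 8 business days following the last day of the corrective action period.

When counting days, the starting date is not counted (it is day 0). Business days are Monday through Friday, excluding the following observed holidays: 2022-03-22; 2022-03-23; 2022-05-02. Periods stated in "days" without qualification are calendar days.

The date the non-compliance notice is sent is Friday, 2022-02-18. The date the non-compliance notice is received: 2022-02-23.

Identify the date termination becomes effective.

Adding 46 calendar days to 2022-02-18 gives 2022-04-05, which is the last day of the re-inspection period.
The last day of the corrective action period: 17 calendar days after 2022-04-05 is 2022-04-22.
The date termination becomes effective: counting 8 business days from Friday, 2022-04-22 (Apr 25, Apr 26, Apr 27, Apr 28, Apr 29, May 3, May 4, May 5, skipping weekends and the listed holiday on May 2) reaches Thursday, 2022-05-05.

2022-05-05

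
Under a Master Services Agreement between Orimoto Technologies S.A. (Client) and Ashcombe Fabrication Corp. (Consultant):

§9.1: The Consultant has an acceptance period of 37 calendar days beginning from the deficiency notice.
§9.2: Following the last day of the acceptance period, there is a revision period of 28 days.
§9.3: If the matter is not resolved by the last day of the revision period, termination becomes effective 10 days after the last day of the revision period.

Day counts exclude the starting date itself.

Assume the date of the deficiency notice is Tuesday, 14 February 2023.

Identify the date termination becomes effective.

The last day of the acceptance period: 37 calendar days after 14 February 2023 is 23 March 2023.
The last day of the revision period: 28 calendar days after 23 March 2023 is 20 April 2023.
The date termination becomes effective: 20 April 2023 + 10 days = 30 April 2023.

30 April 2023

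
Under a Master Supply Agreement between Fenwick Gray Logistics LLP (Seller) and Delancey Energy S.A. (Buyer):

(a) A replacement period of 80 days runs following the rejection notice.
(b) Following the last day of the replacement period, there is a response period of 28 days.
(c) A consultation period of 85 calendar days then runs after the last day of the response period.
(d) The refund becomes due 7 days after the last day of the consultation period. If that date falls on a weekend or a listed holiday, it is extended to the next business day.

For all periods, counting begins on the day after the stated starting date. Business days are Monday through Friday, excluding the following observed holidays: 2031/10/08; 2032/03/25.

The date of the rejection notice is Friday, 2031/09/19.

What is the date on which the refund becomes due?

2032/04/06

The last day of the replacement period: 80 calendar days after 2031/09/19 is 2031/12/08.
The last day of the response period: 28 calendar days after 2031/12/08 is 2032/01/05.
Adding 85 calendar days to 2032/01/05 gives 2032/03/30, which is the last day of the consultation period.
Adding 7 calendar days to 2032/03/30 gives 2032/04/06, which is the date on which the refund becomes due. 2032/04/06 is a Tuesday and is not a listed holiday, so no roll-forward applies.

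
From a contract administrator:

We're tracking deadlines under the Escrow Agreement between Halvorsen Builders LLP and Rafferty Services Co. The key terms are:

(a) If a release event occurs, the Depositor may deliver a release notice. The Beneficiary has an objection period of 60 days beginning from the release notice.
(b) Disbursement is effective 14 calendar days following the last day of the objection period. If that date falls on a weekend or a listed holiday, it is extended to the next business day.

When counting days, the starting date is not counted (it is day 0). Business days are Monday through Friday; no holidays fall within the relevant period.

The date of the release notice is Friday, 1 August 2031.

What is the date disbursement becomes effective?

14 October 2031

Adding 60 calendar days to 1 August 2031 gives 30 September 2031, which is the last day of the objection period.
The date disbursement becomes effective: 30 September 2031 + 14 days = 14 October 2031. 14 October 2031 is a Tuesday, so no roll-forward applies.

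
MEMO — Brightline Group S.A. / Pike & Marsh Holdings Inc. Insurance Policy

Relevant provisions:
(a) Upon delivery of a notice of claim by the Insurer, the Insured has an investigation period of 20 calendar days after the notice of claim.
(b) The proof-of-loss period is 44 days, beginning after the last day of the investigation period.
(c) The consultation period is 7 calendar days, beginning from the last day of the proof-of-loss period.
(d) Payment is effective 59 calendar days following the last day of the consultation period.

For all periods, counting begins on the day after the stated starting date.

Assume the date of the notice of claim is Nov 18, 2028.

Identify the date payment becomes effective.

Mar 28, 2029

The last day of the investigation period: 20 calendar days after Nov 18, 2028 is Dec 8, 2028.
The last day of the proof-of-loss period: 44 calendar days after Dec 8, 2028 is Jan 21, 2029.
Adding 7 calendar days to Jan 21, 2029 gives Jan 28, 2029, which is the last day of the consultation period.
The date payment becomes effective: Jan 28, 2029 + 59 days = Mar 28, 2029.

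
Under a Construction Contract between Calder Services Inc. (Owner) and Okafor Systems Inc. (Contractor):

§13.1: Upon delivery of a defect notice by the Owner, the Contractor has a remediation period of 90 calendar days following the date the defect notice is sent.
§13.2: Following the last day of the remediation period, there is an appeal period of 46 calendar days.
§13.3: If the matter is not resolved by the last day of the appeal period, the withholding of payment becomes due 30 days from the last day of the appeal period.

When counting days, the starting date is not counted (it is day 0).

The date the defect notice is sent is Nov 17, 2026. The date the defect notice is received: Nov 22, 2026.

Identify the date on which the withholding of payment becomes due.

May 2, 2027

The last day of the remediation period: Nov 17, 2026 + 90 days = Feb 15, 2027.
The last day of the appeal period: Feb 15, 2027 + 46 days = Apr 2, 2027.
The date on which the withholding of payment becomes due: Apr 2, 2027 + 30 days = May 2, 2027.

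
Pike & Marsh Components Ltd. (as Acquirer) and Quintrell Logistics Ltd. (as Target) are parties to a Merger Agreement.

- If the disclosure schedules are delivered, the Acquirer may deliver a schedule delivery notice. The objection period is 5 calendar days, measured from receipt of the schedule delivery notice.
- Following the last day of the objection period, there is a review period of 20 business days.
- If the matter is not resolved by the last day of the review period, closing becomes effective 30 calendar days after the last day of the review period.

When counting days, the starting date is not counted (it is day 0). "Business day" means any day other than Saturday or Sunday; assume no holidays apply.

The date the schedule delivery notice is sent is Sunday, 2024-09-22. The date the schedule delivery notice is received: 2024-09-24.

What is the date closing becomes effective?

Adding 5 calendar days to 2024-09-24 gives 2024-09-29, which is the last day of the objection period.
From Sunday, 2024-09-29, 20 business days (Sep 30, Oct 1, Oct 2, Oct 3, …, Oct 23, Oct 24, Oct 25, skipping weekends) brings us to Friday, 2024-10-25, which is the last day of the review period.
The date closing becomes effective: 2024-10-25 + 30 days = 2024-11-24.

2024-11-24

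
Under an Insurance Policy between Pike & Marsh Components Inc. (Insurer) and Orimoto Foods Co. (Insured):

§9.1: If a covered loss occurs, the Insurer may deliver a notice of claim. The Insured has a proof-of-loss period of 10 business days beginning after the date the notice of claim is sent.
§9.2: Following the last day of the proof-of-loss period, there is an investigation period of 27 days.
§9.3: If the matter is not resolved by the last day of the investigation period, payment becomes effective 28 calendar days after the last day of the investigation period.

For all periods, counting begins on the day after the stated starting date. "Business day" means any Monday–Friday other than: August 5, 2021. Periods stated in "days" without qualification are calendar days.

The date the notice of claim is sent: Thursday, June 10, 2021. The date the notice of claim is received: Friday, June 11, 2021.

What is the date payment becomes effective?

The last day of the proof-of-loss period: counting 10 business days from Thursday, June 10, 2021 (Jun 11, Jun 14, Jun 15, Jun 16, Jun 17, Jun 18, Jun 21, Jun 22, Jun 23, Jun 24, skipping weekends) reaches Thursday, June 24, 2021.
The last day of the investigation period: June 24, 2021 + 27 days = July 21, 2021.
The date payment becomes effective: 28 calendar days after July 21, 2021 is August 18, 2021.

August 18, 2021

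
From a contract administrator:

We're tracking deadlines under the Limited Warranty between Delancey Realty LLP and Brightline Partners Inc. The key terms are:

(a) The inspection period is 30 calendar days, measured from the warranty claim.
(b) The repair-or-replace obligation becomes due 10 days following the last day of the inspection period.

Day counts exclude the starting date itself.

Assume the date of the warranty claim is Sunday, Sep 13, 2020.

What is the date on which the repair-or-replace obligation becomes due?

The last day of the inspection period: Sep 13, 2020 + 30 days = Oct 13, 2020.
The date on which the repair-or-replace obligation becomes due: 10 calendar days after Oct 13, 2020 is Oct 23, 2020.

Oct 23, 2020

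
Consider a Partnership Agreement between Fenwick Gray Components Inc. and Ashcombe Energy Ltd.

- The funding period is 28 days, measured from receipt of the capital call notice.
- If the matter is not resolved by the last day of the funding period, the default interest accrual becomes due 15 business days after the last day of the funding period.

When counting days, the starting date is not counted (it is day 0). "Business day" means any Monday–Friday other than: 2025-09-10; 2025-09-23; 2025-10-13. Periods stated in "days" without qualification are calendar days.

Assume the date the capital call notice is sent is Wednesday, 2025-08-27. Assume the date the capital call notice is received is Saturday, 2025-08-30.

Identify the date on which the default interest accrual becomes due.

2025-10-20

The last day of the funding period: 28 calendar days after 2025-08-30 is 2025-09-27.
From Saturday, 2025-09-27, 15 business days (Sep 29, Sep 30, Oct 1, Oct 2, …, Oct 16, Oct 17, Oct 20, skipping weekends and the listed holiday on Oct 13) brings us to Monday, 2025-10-20, which is the date on which the default interest accrual becomes due.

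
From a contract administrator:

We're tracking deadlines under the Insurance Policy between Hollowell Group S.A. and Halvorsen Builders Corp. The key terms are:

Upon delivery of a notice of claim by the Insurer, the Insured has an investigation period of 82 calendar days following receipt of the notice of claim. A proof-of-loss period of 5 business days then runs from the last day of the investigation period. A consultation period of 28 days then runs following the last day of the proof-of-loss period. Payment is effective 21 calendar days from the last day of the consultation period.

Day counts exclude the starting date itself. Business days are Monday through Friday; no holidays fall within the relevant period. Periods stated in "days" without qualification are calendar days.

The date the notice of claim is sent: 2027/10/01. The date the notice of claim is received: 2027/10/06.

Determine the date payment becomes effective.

2028/02/21

The last day of the investigation period: 82 calendar days after 2027/10/06 is 2027/12/27.
From Monday, 2027/12/27, 5 business days (Dec 28, Dec 29, Dec 30, Dec 31, Jan 3, skipping weekends) brings us to Monday, 2028/01/03, which is the last day of the proof-of-loss period.
The last day of the consultation period: 28 calendar days after 2028/01/03 is 2028/01/31.
Adding 21 calendar days to 2028/01/31 gives 2028/02/21, which is the date payment becomes effective.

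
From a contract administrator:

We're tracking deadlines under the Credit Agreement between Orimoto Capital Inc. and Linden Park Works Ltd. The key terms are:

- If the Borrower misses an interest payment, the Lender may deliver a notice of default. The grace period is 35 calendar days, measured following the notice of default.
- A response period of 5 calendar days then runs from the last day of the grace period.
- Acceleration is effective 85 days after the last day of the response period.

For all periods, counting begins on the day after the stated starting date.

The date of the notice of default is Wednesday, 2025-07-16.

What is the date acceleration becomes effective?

The last day of the grace period: 2025-07-16 + 35 days = 2025-08-20.
The last day of the response period: 2025-08-20 + 5 days = 2025-08-25.
The date acceleration becomes effective: 2025-08-25 + 85 days = 2025-11-18.

2025-11-18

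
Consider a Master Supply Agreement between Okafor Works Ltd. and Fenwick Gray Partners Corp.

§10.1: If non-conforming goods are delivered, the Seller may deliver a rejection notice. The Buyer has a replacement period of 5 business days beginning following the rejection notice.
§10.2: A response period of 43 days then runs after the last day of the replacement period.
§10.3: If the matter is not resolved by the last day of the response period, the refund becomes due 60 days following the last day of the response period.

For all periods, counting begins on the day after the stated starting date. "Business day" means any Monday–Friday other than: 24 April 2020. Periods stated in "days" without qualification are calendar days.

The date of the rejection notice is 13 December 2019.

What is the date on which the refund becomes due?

1 April 2020

The last day of the replacement period: counting 5 business days from Friday, 13 December 2019 (Dec 16, Dec 17, Dec 18, Dec 19, Dec 20, skipping weekends) reaches Friday, 20 December 2019.
Adding 43 calendar days to 20 December 2019 gives 1 February 2020, which is the last day of the response period.
The date on which the refund becomes due: 1 February 2020 + 60 days = 1 April 2020.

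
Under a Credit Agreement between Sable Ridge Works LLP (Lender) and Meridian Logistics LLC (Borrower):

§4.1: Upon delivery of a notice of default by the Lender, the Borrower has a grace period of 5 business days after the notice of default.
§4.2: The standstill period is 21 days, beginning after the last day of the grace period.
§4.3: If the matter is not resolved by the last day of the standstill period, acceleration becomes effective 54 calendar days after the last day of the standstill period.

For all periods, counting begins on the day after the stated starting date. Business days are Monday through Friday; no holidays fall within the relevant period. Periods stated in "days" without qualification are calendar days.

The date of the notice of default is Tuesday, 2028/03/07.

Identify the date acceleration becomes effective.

The last day of the grace period: counting 5 business days from Tuesday, 2028/03/07 (Mar 8, Mar 9, Mar 10, Mar 13, Mar 14, skipping weekends) reaches Tuesday, 2028/03/14.
The last day of the standstill period: 21 calendar days after 2028/03/14 is 2028/04/04.
Adding 54 calendar days to 2028/04/04 gives 2028/05/28, which is the date acceleration becomes effective.

2028/05/28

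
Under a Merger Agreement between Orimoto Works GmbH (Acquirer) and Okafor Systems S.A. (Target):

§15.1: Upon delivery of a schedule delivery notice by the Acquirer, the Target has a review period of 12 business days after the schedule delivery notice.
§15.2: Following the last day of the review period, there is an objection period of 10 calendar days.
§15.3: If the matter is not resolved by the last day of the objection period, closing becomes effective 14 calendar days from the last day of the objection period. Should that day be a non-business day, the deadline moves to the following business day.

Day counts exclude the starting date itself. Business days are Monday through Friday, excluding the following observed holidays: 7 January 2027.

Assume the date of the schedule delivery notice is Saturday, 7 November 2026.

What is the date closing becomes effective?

The last day of the review period: counting 12 business days from Saturday, 7 November 2026 (Nov 9, Nov 10, Nov 11, Nov 12, …, Nov 20, Nov 23, Nov 24, skipping weekends) reaches Tuesday, 24 November 2026.
The last day of the objection period: 10 calendar days after 24 November 2026 is 4 December 2026.
Adding 14 calendar days to 4 December 2026 gives 18 December 2026, which is the date closing becomes effective. 18 December 2026 is a Friday and is not a listed holiday, so no roll-forward applies.

18 December 2026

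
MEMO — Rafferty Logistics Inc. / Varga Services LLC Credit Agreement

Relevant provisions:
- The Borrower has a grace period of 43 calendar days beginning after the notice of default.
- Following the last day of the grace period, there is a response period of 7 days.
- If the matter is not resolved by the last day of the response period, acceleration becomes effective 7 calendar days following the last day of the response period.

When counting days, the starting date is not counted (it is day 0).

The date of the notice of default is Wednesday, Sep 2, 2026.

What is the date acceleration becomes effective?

Oct 29, 2026

Adding 43 calendar days to Sep 2, 2026 gives Oct 15, 2026, which is the last day of the grace period.
The last day of the response period: 7 calendar days after Oct 15, 2026 is Oct 22, 2026.
The date acceleration becomes effective: 7 calendar days after Oct 22, 2026 is Oct 29, 2026.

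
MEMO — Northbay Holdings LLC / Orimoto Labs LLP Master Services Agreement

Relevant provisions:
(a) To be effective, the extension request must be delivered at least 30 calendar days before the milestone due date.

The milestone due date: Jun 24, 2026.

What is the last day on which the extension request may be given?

Counting back 30 calendar days from Jun 24, 2026 gives May 25, 2026.

May 25, 2026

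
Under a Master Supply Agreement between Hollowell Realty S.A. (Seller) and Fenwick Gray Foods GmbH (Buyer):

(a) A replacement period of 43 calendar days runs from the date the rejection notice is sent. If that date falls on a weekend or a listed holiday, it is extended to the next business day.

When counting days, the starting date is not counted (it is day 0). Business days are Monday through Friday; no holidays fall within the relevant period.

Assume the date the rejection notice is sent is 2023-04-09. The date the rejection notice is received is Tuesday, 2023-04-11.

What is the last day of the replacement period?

Adding 43 calendar days to 2023-04-09 gives 2023-05-22, which is the last day of the replacement period. 2023-05-22 is a Monday, so no roll-forward applies.

2023-05-22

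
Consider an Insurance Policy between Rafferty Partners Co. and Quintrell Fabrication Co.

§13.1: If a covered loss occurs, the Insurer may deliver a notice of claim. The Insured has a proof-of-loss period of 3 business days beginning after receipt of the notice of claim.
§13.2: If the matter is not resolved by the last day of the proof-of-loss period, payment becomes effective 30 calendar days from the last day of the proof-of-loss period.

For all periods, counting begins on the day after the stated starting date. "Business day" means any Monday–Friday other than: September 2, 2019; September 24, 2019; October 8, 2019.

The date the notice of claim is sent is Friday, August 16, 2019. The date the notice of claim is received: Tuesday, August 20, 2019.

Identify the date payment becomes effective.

September 22, 2019

From Tuesday, August 20, 2019, 3 business days (Aug 21, Aug 22, Aug 23, skipping weekends) brings us to Friday, August 23, 2019, which is the last day of the proof-of-loss period.
The date payment becomes effective: 30 calendar days after August 23, 2019 is September 22, 2019.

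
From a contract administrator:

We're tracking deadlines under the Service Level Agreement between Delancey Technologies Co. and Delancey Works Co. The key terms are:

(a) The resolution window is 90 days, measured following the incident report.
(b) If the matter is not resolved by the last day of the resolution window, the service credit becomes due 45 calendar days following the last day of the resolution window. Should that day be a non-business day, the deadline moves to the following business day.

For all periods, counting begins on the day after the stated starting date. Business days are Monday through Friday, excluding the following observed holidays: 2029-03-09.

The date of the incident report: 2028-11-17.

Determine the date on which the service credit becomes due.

The last day of the resolution window: 90 calendar days after 2028-11-17 is 2029-02-15.
The date on which the service credit becomes due: 45 calendar days after 2029-02-15 is 2029-04-01. That falls on a Sunday, so it rolls to the next business day, Monday, 2029-04-02.

2029-04-02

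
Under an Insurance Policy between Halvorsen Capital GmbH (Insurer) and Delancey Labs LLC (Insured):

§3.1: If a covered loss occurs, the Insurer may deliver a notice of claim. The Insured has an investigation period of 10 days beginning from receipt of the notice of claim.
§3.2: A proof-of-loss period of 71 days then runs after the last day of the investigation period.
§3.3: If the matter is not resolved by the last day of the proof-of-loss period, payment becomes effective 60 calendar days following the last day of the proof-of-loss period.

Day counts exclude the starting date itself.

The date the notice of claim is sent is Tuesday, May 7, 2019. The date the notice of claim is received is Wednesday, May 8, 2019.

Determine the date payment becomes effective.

The last day of the investigation period: May 8, 2019 + 10 days = May 18, 2019.
The last day of the proof-of-loss period: May 18, 2019 + 71 days = Jul 28, 2019.
The date payment becomes effective: 60 calendar days after Jul 28, 2019 is Sep 26, 2019.

Sep 26, 2019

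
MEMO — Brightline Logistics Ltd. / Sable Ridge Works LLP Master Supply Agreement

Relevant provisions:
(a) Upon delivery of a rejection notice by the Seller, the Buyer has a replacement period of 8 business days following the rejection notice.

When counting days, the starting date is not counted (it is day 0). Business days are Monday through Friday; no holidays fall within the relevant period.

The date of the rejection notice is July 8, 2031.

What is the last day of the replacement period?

July 18, 2031

From Tuesday, July 8, 2031, 8 business days (Jul 9, Jul 10, Jul 11, Jul 14, Jul 15, Jul 16, Jul 17, Jul 18, skipping weekends) brings us to Friday, July 18, 2031, which is the last day of the replacement period.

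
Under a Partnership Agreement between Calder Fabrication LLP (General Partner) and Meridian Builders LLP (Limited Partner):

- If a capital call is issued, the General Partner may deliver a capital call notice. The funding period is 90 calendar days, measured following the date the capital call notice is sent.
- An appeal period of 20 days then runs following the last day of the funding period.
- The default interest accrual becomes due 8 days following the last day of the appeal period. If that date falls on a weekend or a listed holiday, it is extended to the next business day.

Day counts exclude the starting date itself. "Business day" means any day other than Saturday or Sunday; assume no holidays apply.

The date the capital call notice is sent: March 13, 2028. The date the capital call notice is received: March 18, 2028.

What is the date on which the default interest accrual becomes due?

The last day of the funding period: 90 calendar days after March 13, 2028 is June 11, 2028.
Adding 20 calendar days to June 11, 2028 gives July 1, 2028, which is the last day of the appeal period.
Adding 8 calendar days to July 1, 2028 gives July 9, 2028, which is the date on which the default interest accrual becomes due. That falls on a Sunday, so it rolls to the next business day, Monday, July 10, 2028.

July 10, 2028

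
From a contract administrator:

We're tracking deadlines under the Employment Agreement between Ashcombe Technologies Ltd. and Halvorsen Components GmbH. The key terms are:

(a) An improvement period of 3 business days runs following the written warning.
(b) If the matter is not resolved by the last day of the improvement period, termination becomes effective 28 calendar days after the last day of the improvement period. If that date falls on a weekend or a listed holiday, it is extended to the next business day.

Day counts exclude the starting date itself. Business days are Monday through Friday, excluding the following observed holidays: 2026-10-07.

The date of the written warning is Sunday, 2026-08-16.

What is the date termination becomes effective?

From Sunday, 2026-08-16, 3 business days (Aug 17, Aug 18, Aug 19, skipping weekends) brings us to Wednesday, 2026-08-19, which is the last day of the improvement period.
The date termination becomes effective: 2026-08-19 + 28 days = 2026-09-16. 2026-09-16 is a Wednesday and is not a listed holiday, so no roll-forward applies.

2026-09-16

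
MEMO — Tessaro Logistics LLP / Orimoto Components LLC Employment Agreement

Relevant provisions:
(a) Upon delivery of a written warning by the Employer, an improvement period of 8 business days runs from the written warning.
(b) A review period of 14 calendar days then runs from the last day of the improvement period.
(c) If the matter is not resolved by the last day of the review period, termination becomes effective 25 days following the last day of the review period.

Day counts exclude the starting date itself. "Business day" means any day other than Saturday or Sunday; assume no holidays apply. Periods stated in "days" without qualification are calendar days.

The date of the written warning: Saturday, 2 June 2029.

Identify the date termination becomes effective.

22 July 2029

From Saturday, 2 June 2029, 8 business days (Jun 4, Jun 5, Jun 6, Jun 7, Jun 8, Jun 11, Jun 12, Jun 13, skipping weekends) brings us to Wednesday, 13 June 2029, which is the last day of the improvement period.
The last day of the review period: 13 June 2029 + 14 days = 27 June 2029.
Adding 25 calendar days to 27 June 2029 gives 22 July 2029, which is the date termination becomes effective.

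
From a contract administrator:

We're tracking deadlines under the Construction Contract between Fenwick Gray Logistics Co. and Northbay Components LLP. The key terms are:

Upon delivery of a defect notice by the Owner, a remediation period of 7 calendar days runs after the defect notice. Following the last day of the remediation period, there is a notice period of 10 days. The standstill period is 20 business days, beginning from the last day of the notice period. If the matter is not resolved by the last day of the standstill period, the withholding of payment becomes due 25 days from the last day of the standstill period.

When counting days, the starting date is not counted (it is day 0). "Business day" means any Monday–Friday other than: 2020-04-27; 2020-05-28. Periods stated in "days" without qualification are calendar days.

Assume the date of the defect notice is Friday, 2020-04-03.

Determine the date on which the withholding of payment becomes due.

The last day of the remediation period: 2020-04-03 + 7 days = 2020-04-10.
The last day of the notice period: 2020-04-10 + 10 days = 2020-04-20.
From Monday, 2020-04-20, 20 business days (Apr 21, Apr 22, Apr 23, Apr 24, …, May 15, May 18, May 19, skipping weekends and the listed holiday on Apr 27) brings us to Tuesday, 2020-05-19, which is the last day of the standstill period.
The date on which the withholding of payment becomes due: 25 calendar days after 2020-05-19 is 2020-06-13.

2020-06-13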